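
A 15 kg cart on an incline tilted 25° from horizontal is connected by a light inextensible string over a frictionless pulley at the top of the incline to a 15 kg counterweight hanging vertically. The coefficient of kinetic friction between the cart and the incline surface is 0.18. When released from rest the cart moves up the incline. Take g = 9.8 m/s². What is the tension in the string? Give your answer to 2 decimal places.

For the cart on the incline: the weight component along the slope is m₁g sin 25° = 15 × 9.8 × 0.4226 = 62.122 N and the normal force is N = m₁g cos 25° = 133.227 N.
Kinetic friction opposes the cart's motion up the incline: f = μN = 0.18 × 133.227 = 23.981 N acting down the slope.
Newton's second law for the cart (up-slope positive): T − 62.122 − 23.981 = 15 a. For the hanging counterweight (downward positive): 15 × 9.8 − T = 15 a.
Adding the two equations eliminates T: 60.897 = 30 a, so a = 2.0299 m/s².
Then from the hanging counterweight's equation, T = 15 × (9.8 − 2.0299) = 116.552 N.

116.55 N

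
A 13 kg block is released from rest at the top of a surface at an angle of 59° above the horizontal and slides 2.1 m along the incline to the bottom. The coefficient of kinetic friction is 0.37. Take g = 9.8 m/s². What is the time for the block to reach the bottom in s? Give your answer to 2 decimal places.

The weight component along the incline is mg sin 59° = 109.203 N and the normal force is N = mg cos 59° = 65.616 N.
Friction up the slope is f = μN = 0.37 × 65.616 = 24.278 N, so the net downslope force is 109.203 − 24.278 = 84.925 N and a = 84.925 / 13 = 6.5327 m/s².
Starting from rest, L = ½at², so t = √(2L/a) = √(2 × 2.1 / 6.5327) = 0.8018 s.

0.80 s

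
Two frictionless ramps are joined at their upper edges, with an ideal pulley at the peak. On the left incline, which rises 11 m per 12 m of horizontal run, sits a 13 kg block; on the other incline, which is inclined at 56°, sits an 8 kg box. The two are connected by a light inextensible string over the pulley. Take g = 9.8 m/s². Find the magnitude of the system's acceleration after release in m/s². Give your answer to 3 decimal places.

1.004 m/s²

Resolve each weight along its own incline: the 13 kg mass has component 13 × 9.8 × sin 42.51° = 86.087 N down its slope, and the 8 kg mass has 8 × 9.8 × sin 56° = 64.997 N down its slope.
The 13 kg side's 86.087 N exceeds the other side's 64.997 N, so that mass slides down and the 8 kg mass slides up. Taking that direction as positive, Newton's second law for the whole system gives 86.087 − 64.997 = (13 + 8) a, so a = 21.090 / 21 = 1.0043 m/s².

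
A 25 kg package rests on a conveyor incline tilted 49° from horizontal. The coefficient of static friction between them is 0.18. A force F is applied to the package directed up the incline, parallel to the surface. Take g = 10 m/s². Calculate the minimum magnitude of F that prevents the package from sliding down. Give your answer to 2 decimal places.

159.15 N

The normal force is N = mg cos 49° = 164.015 N. With F at its minimum the package is on the verge of sliding down, so static friction is at its maximum μ_s N = 0.18 × 164.015 = 29.523 N and acts up the slope.
Equilibrium along the incline: F + μ_s N = mg sin 49°, so F = 188.677 − 29.523 = 159.154 N.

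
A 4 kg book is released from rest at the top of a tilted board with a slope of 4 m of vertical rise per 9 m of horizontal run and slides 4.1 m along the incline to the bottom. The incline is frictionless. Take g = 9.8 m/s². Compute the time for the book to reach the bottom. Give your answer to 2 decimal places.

The weight component along the incline is mg sin 23.96° = 15.921 N and the normal force is N = mg cos 23.96° = 35.821 N.
With no friction, a = g sin 23.96° = 3.9802 m/s².
Starting from rest, L = ½at², so t = √(2L/a) = √(2 × 4.1 / 3.9802) = 1.4353 s.

1.44 s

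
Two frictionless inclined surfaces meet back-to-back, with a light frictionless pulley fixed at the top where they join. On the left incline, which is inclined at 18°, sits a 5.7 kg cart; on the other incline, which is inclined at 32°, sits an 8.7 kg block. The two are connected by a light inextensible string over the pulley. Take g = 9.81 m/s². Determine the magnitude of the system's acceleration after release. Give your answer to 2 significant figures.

1.9 m/s²

Resolve each weight along its own incline: the 5.7 kg mass has component 5.7 × 9.81 × sin 18° = 17.279 N down its slope, and the 8.7 kg mass has 8.7 × 9.81 × sin 32° = 45.227 N down its slope.
The 8.7 kg side's 45.227 N exceeds the other side's 17.279 N, so that mass slides down and the 5.7 kg mass slides up. Taking that direction as positive, Newton's second law for the whole system gives 45.227 − 17.279 = (5.7 + 8.7) a, so a = 27.948 / 14.4 = 1.9408 m/s².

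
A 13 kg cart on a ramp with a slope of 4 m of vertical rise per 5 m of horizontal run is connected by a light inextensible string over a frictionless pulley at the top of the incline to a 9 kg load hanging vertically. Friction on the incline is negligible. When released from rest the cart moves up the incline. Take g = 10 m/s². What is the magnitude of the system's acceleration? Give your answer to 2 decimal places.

0.40 m/s²

For the cart on the incline: the weight component along the slope is m₁g sin 38.66° = 13 × 10 × 0.6247 = 81.211 N and the normal force is N = m₁g cos 38.66° = 101.513 N.
Newton's second law for the cart (up-slope positive): T − 81.211 = 13 a. For the hanging load (downward positive): 9 × 10 − T = 9 a.
Adding the two equations eliminates T: 8.789 = 22 a, so a = 0.3995 m/s².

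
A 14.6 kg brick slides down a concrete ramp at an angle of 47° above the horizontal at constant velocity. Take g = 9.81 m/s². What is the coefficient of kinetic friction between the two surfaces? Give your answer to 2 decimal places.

1.07

At constant velocity the net force along the incline is zero: mg sin 47° = μ mg cos 47°.
So μ = tan 47° = 0.7314 / 0.6820 = 1.0724.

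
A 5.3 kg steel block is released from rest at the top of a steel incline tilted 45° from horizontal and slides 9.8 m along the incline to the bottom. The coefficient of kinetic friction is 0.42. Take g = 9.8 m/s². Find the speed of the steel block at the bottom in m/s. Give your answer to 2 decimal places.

8.88 m/s

The weight component along the incline is mg sin 45° = 36.727 N and the normal force is N = mg cos 45° = 36.727 N.
Friction up the slope is f = μN = 0.42 × 36.727 = 15.425 N, so the net downslope force is 36.727 − 15.425 = 21.302 N and a = 21.302 / 5.3 = 4.0192 m/s².
Starting from rest over a distance of 9.8 m, v² = 2aL = 2 × 4.0192 × 9.8 = 78.7763, so v = 8.8756 m/s.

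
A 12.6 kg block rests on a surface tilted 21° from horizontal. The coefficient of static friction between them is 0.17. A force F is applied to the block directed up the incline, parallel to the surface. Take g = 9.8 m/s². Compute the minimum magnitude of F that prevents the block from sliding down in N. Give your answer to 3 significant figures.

24.7 N

The normal force is N = mg cos 21° = 115.279 N. With F at its minimum the block is on the verge of sliding down, so static friction is at its maximum μ_s N = 0.17 × 115.279 = 19.597 N and acts up the slope.
Equilibrium along the incline: F + μ_s N = mg sin 21°, so F = 44.251 − 19.597 = 24.654 N.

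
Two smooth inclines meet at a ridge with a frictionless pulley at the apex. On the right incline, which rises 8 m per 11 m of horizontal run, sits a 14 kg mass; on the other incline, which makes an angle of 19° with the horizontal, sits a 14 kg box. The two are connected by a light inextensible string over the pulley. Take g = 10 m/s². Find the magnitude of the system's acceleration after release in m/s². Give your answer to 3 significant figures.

1.31 m/s²

Resolve each weight along its own incline: the 14 kg mass has component 14 × 10 × sin 36.03° = 82.344 N down its slope, and the 14 kg mass has 14 × 10 × sin 19° = 45.580 N down its slope.
The 14 kg side's 82.344 N exceeds the other side's 45.580 N, so that mass slides down and the 14 kg mass slides up. Taking that direction as positive, Newton's second law for the whole system gives 82.344 − 45.580 = (14 + 14) a, so a = 36.764 / 28 = 1.3130 m/s².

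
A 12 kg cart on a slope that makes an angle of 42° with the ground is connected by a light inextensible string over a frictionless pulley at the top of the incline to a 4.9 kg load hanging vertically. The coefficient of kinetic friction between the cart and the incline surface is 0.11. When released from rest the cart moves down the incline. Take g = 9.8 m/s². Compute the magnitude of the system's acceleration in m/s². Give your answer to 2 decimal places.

1.25 m/s²

For the cart on the incline: the weight component along the slope is m₁g sin 42° = 12 × 9.8 × 0.6691 = 78.686 N and the normal force is N = m₁g cos 42° = 87.394 N.
Kinetic friction opposes the cart's motion down the incline: f = μN = 0.11 × 87.394 = 9.613 N acting up the slope.
Newton's second law for the cart (down-slope positive): 78.686 − 9.613 − T = 12 a. For the hanging load (upward positive): T − 4.9 × 9.8 = 4.9 a.
Adding the two equations eliminates T: 21.053 = 16.9 a, so a = 1.2457 m/s².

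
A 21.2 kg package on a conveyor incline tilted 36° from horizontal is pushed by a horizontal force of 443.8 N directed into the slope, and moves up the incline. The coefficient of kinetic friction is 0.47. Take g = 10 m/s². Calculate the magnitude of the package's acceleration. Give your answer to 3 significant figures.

1.47 m/s²

The horizontal push has components F cos 36° = 443.8 × 0.8090 = 359.034 N up the incline and F sin 36° = 443.8 × 0.5878 = 260.866 N pressing into the surface.
The normal force is therefore N = mg cos 36° + F sin 36° = 171.508 + 260.866 = 432.374 N, and kinetic friction down the slope is μN = 0.47 × 432.374 = 203.216 N.
Along the incline: F cos 36° − mg sin 36° − μN = ma, so 359.034 − 124.614 − 203.216 = 21.2 a, giving a = 1.4719 m/s².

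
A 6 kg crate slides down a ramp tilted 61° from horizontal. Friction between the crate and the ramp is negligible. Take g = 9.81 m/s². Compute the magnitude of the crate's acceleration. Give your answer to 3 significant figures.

8.58 m/s²

Resolving the weight along the incline: the component pulling the crate down the slope is mg sin 61° = 6 × 9.81 × 0.8746 = 51.479 N, and the normal force is N = mg cos 61° = 6 × 9.81 × 0.4848 = 28.535 N.
With no friction the net force along the incline is 51.479 N, so a = g sin 61° = 51.479 / 6 = 8.5798 m/s².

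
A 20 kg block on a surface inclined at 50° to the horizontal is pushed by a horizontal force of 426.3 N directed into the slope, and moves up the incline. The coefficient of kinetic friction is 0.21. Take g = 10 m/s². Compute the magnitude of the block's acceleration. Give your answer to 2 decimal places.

1.26 m/s²

The horizontal push has components F cos 50° = 426.3 × 0.6428 = 274.026 N up the incline and F sin 50° = 426.3 × 0.7660 = 326.546 N pressing into the surface.
The normal force is therefore N = mg cos 50° + F sin 50° = 128.560 + 326.546 = 455.106 N, and kinetic friction down the slope is μN = 0.21 × 455.106 = 95.572 N.
Along the incline: F cos 50° − mg sin 50° − μN = ma, so 274.026 − 153.200 − 95.572 = 20 a, giving a = 1.2627 m/s².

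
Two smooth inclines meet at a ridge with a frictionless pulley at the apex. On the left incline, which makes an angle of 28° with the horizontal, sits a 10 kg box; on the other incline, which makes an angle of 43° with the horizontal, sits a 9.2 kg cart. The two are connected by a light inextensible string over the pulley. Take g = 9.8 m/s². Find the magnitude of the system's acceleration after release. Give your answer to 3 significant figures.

Resolve each weight along its own incline: the 10 kg mass has component 10 × 9.8 × sin 28° = 46.008 N down its slope, and the 9.2 kg mass has 9.2 × 9.8 × sin 43° = 61.489 N down its slope.
The 9.2 kg side's 61.489 N exceeds the other side's 46.008 N, so that mass slides down and the 10 kg mass slides up. Taking that direction as positive, Newton's second law for the whole system gives 61.489 − 46.008 = (10 + 9.2) a, so a = 15.481 / 19.2 = 0.8063 m/s².

0.806 m/s²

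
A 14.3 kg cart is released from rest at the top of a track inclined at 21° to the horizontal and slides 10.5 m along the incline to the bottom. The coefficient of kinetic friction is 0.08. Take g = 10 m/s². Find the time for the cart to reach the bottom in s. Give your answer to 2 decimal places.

2.72 s

The weight component along the incline is mg sin 21° = 51.247 N and the normal force is N = mg cos 21° = 133.502 N.
Friction up the slope is f = μN = 0.08 × 133.502 = 10.680 N, so the net downslope force is 51.247 − 10.680 = 40.567 N and a = 40.567 / 14.3 = 2.8369 m/s².
Starting from rest, L = ½at², so t = √(2L/a) = √(2 × 10.5 / 2.8369) = 2.7207 s.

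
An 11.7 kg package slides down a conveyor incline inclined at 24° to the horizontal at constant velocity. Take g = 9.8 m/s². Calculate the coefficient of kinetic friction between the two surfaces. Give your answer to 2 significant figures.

At constant velocity the net force along the incline is zero: mg sin 24° = μ mg cos 24°.
So μ = tan 24° = 0.4067 / 0.9135 = 0.4452.

0.45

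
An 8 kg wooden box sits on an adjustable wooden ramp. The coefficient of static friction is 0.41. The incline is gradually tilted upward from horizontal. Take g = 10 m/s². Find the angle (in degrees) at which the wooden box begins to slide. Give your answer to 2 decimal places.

At the threshold of sliding, static friction is at its maximum μ_s N and exactly balances the weight component along the incline: mg sin θ = μ_s mg cos θ.
Hence tan θ = μ_s = 0.41, so θ = arctan(0.41) = 22.2936°.

22.29°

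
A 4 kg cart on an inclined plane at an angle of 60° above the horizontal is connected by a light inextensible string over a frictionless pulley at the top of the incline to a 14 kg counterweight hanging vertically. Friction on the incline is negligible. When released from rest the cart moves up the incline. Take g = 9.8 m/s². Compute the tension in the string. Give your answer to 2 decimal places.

For the cart on the incline: the weight component along the slope is m₁g sin 60° = 4 × 9.8 × 0.8660 = 33.947 N and the normal force is N = m₁g cos 60° = 19.600 N.
Newton's second law for the cart (up-slope positive): T − 33.947 = 4 a. For the hanging counterweight (downward positive): 14 × 9.8 − T = 14 a.
Adding the two equations eliminates T: 103.253 = 18 a, so a = 5.7363 m/s².
Then from the hanging counterweight's equation, T = 14 × (9.8 − 5.7363) = 56.892 N.

56.89 N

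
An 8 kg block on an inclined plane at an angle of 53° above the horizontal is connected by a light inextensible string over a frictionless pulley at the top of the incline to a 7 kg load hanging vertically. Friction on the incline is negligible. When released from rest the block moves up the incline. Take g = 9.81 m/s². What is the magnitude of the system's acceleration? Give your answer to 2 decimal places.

0.40 m/s²

For the block on the incline: the weight component along the slope is m₁g sin 53° = 8 × 9.81 × 0.7986 = 62.674 N and the normal force is N = m₁g cos 53° = 47.230 N.
Newton's second law for the block (up-slope positive): T − 62.674 = 8 a. For the hanging load (downward positive): 7 × 9.81 − T = 7 a.
Adding the two equations eliminates T: 5.996 = 15 a, so a = 0.3997 m/s².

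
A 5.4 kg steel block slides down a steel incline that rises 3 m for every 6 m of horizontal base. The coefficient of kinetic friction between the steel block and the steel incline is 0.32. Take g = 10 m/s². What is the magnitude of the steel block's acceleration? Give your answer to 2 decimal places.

Resolving the weight along the incline: the component pulling the steel block down the slope is mg sin 26.57° = 5.4 × 10 × 0.4472 = 24.149 N, and the normal force is N = mg cos 26.57° = 5.4 × 10 × 0.8944 = 48.298 N.
Kinetic friction acts up the slope with magnitude f = μN = 0.32 × 48.298 = 15.455 N.
Net force along the incline is 24.149 − 15.455 = 8.694 N, so a = 8.694 / 5.4 = 1.6100 m/s².

1.61 m/s²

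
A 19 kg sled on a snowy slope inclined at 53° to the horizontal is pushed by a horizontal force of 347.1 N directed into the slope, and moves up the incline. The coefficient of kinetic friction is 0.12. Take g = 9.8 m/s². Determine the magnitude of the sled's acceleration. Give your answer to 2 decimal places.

0.71 m/s²

The horizontal push has components F cos 53° = 347.1 × 0.6018 = 208.885 N up the incline and F sin 53° = 347.1 × 0.7986 = 277.194 N pressing into the surface.
The normal force is therefore N = mg cos 53° + F sin 53° = 112.055 + 277.194 = 389.249 N, and kinetic friction down the slope is μN = 0.12 × 389.249 = 46.710 N.
Along the incline: F cos 53° − mg sin 53° − μN = ma, so 208.885 − 148.699 − 46.710 = 19 a, giving a = 0.7093 m/s².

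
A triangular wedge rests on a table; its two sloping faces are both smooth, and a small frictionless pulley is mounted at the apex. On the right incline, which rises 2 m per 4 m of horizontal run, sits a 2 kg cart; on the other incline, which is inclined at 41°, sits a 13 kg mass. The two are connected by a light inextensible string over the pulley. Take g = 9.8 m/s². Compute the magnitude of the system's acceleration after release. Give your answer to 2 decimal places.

Resolve each weight along its own incline: the 2 kg mass has component 2 × 9.8 × sin 26.57° = 8.765 N down its slope, and the 13 kg mass has 13 × 9.8 × sin 41° = 83.582 N down its slope.
The 13 kg side's 83.582 N exceeds the other side's 8.765 N, so that mass slides down and the 2 kg mass slides up. Taking that direction as positive, Newton's second law for the whole system gives 83.582 − 8.765 = (2 + 13) a, so a = 74.817 / 15 = 4.9878 m/s².

4.99 m/s²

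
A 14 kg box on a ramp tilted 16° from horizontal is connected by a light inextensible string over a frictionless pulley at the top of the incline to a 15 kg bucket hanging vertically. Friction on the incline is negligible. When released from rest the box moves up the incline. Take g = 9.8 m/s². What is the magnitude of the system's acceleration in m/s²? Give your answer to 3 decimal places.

For the box on the incline: the weight component along the slope is m₁g sin 16° = 14 × 9.8 × 0.2756 = 37.812 N and the normal force is N = m₁g cos 16° = 131.885 N.
Newton's second law for the box (up-slope positive): T − 37.812 = 14 a. For the hanging bucket (downward positive): 15 × 9.8 − T = 15 a.
Adding the two equations eliminates T: 109.188 = 29 a, so a = 3.7651 m/s².

3.765 m/s²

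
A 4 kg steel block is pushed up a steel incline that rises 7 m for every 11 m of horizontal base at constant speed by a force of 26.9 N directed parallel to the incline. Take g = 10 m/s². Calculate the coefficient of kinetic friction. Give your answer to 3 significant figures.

0.161

At constant speed ΣF = 0 along the incline. The applied 26.9 N acts up the slope; the weight component mg sin 32.47° = 21.475 N and kinetic friction μN both act down the slope.
So 26.9 = 21.475 + μ × 33.746, giving μ = (26.9 − 21.475) / 33.746 = 0.1608.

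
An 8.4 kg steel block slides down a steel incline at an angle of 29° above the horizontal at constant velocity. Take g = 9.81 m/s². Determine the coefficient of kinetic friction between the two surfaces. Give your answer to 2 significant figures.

0.55

At constant velocity the net force along the incline is zero: mg sin 29° = μ mg cos 29°.
So μ = tan 29° = 0.4848 / 0.8746 = 0.5543.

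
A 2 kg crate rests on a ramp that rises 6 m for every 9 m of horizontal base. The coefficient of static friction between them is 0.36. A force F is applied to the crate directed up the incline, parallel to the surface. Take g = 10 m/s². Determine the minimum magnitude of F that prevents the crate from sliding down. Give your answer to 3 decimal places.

5.103 N

The normal force is N = mg cos 33.69° = 16.641 N. With F at its minimum the crate is on the verge of sliding down, so static friction is at its maximum μ_s N = 0.36 × 16.641 = 5.991 N and acts up the slope.
Equilibrium along the incline: F + μ_s N = mg sin 33.69°, so F = 11.094 − 5.991 = 5.103 N.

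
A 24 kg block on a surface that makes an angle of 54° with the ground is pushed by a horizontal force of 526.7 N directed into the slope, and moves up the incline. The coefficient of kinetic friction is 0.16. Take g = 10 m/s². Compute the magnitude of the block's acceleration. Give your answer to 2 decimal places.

1.03 m/s²

The horizontal push has components F cos 54° = 526.7 × 0.5878 = 309.594 N up the incline and F sin 54° = 526.7 × 0.8090 = 426.100 N pressing into the surface.
The normal force is therefore N = mg cos 54° + F sin 54° = 141.072 + 426.100 = 567.172 N, and kinetic friction down the slope is μN = 0.16 × 567.172 = 90.748 N.
Along the incline: F cos 54° − mg sin 54° − μN = ma, so 309.594 − 194.160 − 90.748 = 24 a, giving a = 1.0286 m/s².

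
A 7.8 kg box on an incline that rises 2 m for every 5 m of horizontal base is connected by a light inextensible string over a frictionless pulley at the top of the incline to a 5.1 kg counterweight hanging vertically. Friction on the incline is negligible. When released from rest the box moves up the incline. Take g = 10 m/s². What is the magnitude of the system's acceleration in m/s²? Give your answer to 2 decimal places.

For the box on the incline: the weight component along the slope is m₁g sin 21.80° = 7.8 × 10 × 0.3714 = 28.969 N and the normal force is N = m₁g cos 21.80° = 72.421 N.
Newton's second law for the box (up-slope positive): T − 28.969 = 7.8 a. For the hanging counterweight (downward positive): 5.1 × 10 − T = 5.1 a.
Adding the two equations eliminates T: 22.031 = 12.9 a, so a = 1.7078 m/s².

1.71 m/s²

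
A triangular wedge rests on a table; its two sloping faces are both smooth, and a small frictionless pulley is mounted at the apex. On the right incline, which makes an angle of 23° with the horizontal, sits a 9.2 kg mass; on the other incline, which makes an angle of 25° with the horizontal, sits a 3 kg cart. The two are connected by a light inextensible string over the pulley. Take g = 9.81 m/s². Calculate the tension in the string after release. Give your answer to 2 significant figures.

Resolve each weight along its own incline: the 9.2 kg mass has component 9.2 × 9.81 × sin 23° = 35.264 N down its slope, and the 3 kg mass has 3 × 9.81 × sin 25° = 12.438 N down its slope.
The 9.2 kg side's 35.264 N exceeds the other side's 12.438 N, so that mass slides down and the 3 kg mass slides up. Taking that direction as positive, Newton's second law for the whole system gives 35.264 − 12.438 = (9.2 + 3) a, so a = 22.826 / 12.2 = 1.8710 m/s².
For the 3 kg mass (up-slope positive): T − 12.438 = 3 × 1.8710, so T = 18.051 N.

18 N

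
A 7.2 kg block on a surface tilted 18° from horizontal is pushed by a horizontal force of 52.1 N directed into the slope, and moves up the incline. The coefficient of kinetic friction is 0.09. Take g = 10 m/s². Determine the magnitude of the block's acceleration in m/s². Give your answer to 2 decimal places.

2.73 m/s²

The horizontal push has components F cos 18° = 52.1 × 0.9511 = 49.552 N up the incline and F sin 18° = 52.1 × 0.3090 = 16.099 N pressing into the surface.
The normal force is therefore N = mg cos 18° + F sin 18° = 68.479 + 16.099 = 84.578 N, and kinetic friction down the slope is μN = 0.09 × 84.578 = 7.612 N.
Along the incline: F cos 18° − mg sin 18° − μN = ma, so 49.552 − 22.248 − 7.612 = 7.2 a, giving a = 2.7350 m/s².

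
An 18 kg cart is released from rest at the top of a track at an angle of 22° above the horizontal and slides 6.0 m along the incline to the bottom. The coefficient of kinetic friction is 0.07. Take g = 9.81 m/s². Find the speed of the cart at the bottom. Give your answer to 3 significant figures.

6.04 m/s

The weight component along the incline is mg sin 22° = 66.148 N and the normal force is N = mg cos 22° = 163.722 N.
Friction up the slope is f = μN = 0.07 × 163.722 = 11.461 N, so the net downslope force is 66.148 − 11.461 = 54.687 N and a = 54.687 / 18 = 3.0382 m/s².
Starting from rest over a distance of 6.0 m, v² = 2aL = 2 × 3.0382 × 6.0 = 36.4584, so v = 6.0381 m/s.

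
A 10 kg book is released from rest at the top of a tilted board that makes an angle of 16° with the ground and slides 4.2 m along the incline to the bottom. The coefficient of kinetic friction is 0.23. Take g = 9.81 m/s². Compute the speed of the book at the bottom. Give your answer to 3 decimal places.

2.120 m/s

The weight component along the incline is mg sin 16° = 27.040 N and the normal force is N = mg cos 16° = 94.300 N.
Friction up the slope is f = μN = 0.23 × 94.300 = 21.689 N, so the net downslope force is 27.040 − 21.689 = 5.351 N and a = 5.351 / 10 = 0.5351 m/s².
Starting from rest over a distance of 4.2 m, v² = 2aL = 2 × 0.5351 × 4.2 = 4.4948, so v = 2.1201 m/s.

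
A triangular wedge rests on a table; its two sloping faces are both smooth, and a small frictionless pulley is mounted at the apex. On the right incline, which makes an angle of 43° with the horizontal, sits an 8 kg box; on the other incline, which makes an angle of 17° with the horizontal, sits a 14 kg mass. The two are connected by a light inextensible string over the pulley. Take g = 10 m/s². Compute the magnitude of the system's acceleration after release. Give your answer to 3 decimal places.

0.619 m/s²

Resolve each weight along its own incline: the 8 kg mass has component 8 × 10 × sin 43° = 54.560 N down its slope, and the 14 kg mass has 14 × 10 × sin 17° = 40.932 N down its slope.
The 8 kg side's 54.560 N exceeds the other side's 40.932 N, so that mass slides down and the 14 kg mass slides up. Taking that direction as positive, Newton's second law for the whole system gives 54.560 − 40.932 = (8 + 14) a, so a = 13.628 / 22 = 0.6195 m/s².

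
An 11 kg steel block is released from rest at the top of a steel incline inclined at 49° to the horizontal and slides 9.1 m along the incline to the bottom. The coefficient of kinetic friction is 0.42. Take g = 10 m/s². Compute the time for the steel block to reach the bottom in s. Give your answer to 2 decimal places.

1.95 s

The weight component along the incline is mg sin 49° = 83.018 N and the normal force is N = mg cos 49° = 72.166 N.
Friction up the slope is f = μN = 0.42 × 72.166 = 30.310 N, so the net downslope force is 83.018 − 30.310 = 52.708 N and a = 52.708 / 11 = 4.7916 m/s².
Starting from rest, L = ½at², so t = √(2L/a) = √(2 × 9.1 / 4.7916) = 1.9489 s.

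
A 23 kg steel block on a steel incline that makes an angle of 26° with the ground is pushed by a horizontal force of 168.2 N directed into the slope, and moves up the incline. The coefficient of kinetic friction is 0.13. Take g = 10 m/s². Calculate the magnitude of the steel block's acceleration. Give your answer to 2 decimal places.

The horizontal push has components F cos 26° = 168.2 × 0.8988 = 151.178 N up the incline and F sin 26° = 168.2 × 0.4384 = 73.739 N pressing into the surface.
The normal force is therefore N = mg cos 26° + F sin 26° = 206.724 + 73.739 = 280.463 N, and kinetic friction down the slope is μN = 0.13 × 280.463 = 36.460 N.
Along the incline: F cos 26° − mg sin 26° − μN = ma, so 151.178 − 100.832 − 36.460 = 23 a, giving a = 0.6037 m/s².

0.60 m/s²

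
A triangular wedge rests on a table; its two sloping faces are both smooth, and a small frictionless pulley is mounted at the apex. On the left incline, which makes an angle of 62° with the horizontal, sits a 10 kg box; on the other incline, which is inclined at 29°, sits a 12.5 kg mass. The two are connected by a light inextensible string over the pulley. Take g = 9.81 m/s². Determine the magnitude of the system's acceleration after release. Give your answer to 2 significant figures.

1.2 m/s²

Resolve each weight along its own incline: the 10 kg mass has component 10 × 9.81 × sin 62° = 86.617 N down its slope, and the 12.5 kg mass has 12.5 × 9.81 × sin 29° = 59.450 N down its slope.
The 10 kg side's 86.617 N exceeds the other side's 59.450 N, so that mass slides down and the 12.5 kg mass slides up. Taking that direction as positive, Newton's second law for the whole system gives 86.617 − 59.450 = (10 + 12.5) a, so a = 27.167 / 22.5 = 1.2074 m/s².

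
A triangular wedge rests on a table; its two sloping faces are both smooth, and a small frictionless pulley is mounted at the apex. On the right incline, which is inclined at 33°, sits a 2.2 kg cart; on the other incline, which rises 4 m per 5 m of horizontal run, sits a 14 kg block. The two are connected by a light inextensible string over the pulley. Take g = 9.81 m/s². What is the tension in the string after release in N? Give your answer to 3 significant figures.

Resolve each weight along its own incline: the 2.2 kg mass has component 2.2 × 9.81 × sin 33° = 11.754 N down its slope, and the 14 kg mass has 14 × 9.81 × sin 38.66° = 85.796 N down its slope.
The 14 kg side's 85.796 N exceeds the other side's 11.754 N, so that mass slides down and the 2.2 kg mass slides up. Taking that direction as positive, Newton's second law for the whole system gives 85.796 − 11.754 = (2.2 + 14) a, so a = 74.042 / 16.2 = 4.5705 m/s².
For the 2.2 kg mass (up-slope positive): T − 11.754 = 2.2 × 4.5705, so T = 21.809 N.

21.8 N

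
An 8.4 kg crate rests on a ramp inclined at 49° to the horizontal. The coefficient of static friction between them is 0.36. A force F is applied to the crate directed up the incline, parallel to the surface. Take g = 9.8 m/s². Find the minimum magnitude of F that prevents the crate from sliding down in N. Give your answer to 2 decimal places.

The normal force is N = mg cos 49° = 54.007 N. With F at its minimum the crate is on the verge of sliding down, so static friction is at its maximum μ_s N = 0.36 × 54.007 = 19.443 N and acts up the slope.
Equilibrium along the incline: F + μ_s N = mg sin 49°, so F = 62.128 − 19.443 = 42.685 N.

42.69 N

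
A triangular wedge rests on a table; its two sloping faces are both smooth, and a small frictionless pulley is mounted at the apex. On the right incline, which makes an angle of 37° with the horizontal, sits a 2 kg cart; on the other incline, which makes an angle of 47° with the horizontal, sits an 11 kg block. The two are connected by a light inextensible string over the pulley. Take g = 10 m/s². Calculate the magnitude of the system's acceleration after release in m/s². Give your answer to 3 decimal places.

Resolve each weight along its own incline: the 2 kg mass has component 2 × 10 × sin 37° = 12.036 N down its slope, and the 11 kg mass has 11 × 10 × sin 47° = 80.449 N down its slope.
The 11 kg side's 80.449 N exceeds the other side's 12.036 N, so that mass slides down and the 2 kg mass slides up. Taking that direction as positive, Newton's second law for the whole system gives 80.449 − 12.036 = (2 + 11) a, so a = 68.413 / 13 = 5.2625 m/s².

5.263 m/s²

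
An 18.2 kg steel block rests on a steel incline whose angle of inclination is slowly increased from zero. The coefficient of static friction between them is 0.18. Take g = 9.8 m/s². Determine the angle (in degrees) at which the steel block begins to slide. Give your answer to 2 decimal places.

10.20°

At the threshold of sliding, static friction is at its maximum μ_s N and exactly balances the weight component along the incline: mg sin θ = μ_s mg cos θ.
Hence tan θ = μ_s = 0.18, so θ = arctan(0.18) = 10.2040°.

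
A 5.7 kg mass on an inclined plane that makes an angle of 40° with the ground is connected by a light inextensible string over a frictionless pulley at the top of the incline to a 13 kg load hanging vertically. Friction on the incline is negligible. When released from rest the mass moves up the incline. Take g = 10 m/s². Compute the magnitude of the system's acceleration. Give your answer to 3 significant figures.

For the mass on the incline: the weight component along the slope is m₁g sin 40° = 5.7 × 10 × 0.6428 = 36.640 N and the normal force is N = m₁g cos 40° = 43.665 N.
Newton's second law for the mass (up-slope positive): T − 36.640 = 5.7 a. For the hanging load (downward positive): 13 × 10 − T = 13 a.
Adding the two equations eliminates T: 93.360 = 18.7 a, so a = 4.9925 m/s².

4.99 m/s²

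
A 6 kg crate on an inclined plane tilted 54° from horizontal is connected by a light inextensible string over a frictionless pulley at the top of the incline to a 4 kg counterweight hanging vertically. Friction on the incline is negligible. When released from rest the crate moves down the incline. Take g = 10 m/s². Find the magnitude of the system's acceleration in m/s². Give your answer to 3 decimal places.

0.854 m/s²

For the crate on the incline: the weight component along the slope is m₁g sin 54° = 6 × 10 × 0.8090 = 48.540 N and the normal force is N = m₁g cos 54° = 35.267 N.
Newton's second law for the crate (down-slope positive): 48.540 − T = 6 a. For the hanging counterweight (upward positive): T − 4 × 10 = 4 a.
Adding the two equations eliminates T: 8.540 = 10 a, so a = 0.8540 m/s².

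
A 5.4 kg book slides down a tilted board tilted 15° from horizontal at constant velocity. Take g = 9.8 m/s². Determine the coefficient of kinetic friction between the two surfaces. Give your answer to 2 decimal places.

At constant velocity the net force along the incline is zero: mg sin 15° = μ mg cos 15°.
So μ = tan 15° = 0.2588 / 0.9659 = 0.2679.

0.27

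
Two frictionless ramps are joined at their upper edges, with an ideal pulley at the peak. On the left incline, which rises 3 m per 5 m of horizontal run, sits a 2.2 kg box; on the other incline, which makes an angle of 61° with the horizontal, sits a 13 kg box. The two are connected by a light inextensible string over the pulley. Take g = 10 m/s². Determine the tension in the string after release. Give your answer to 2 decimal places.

Resolve each weight along its own incline: the 2.2 kg mass has component 2.2 × 10 × sin 30.96° = 11.319 N down its slope, and the 13 kg mass has 13 × 10 × sin 61° = 113.701 N down its slope.
The 13 kg side's 113.701 N exceeds the other side's 11.319 N, so that mass slides down and the 2.2 kg mass slides up. Taking that direction as positive, Newton's second law for the whole system gives 113.701 − 11.319 = (2.2 + 13) a, so a = 102.382 / 15.2 = 6.7357 m/s².
For the 2.2 kg mass (up-slope positive): T − 11.319 = 2.2 × 6.7357, so T = 26.138 N.

26.14 N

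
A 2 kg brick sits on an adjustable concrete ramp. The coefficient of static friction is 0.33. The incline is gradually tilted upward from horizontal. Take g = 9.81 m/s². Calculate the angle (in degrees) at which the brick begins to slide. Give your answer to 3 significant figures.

18.3°

At the threshold of sliding, static friction is at its maximum μ_s N and exactly balances the weight component along the incline: mg sin θ = μ_s mg cos θ.
Hence tan θ = μ_s = 0.33, so θ = arctan(0.33) = 18.2629°.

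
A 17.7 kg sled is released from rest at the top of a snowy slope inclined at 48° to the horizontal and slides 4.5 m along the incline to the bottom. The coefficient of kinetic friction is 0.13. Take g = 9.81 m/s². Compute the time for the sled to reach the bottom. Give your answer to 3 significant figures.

1.18 s

The weight component along the incline is mg sin 48° = 129.037 N and the normal force is N = mg cos 48° = 116.186 N.
Friction up the slope is f = μN = 0.13 × 116.186 = 15.104 N, so the net downslope force is 129.037 − 15.104 = 113.933 N and a = 113.933 / 17.7 = 6.4369 m/s².
Starting from rest, L = ½at², so t = √(2L/a) = √(2 × 4.5 / 6.4369) = 1.1825 s.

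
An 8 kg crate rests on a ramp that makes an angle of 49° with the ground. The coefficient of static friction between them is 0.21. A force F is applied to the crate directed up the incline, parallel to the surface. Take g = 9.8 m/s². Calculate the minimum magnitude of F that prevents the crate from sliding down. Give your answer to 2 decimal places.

48.37 N

The normal force is N = mg cos 49° = 51.435 N. With F at its minimum the crate is on the verge of sliding down, so static friction is at its maximum μ_s N = 0.21 × 51.435 = 10.801 N and acts up the slope.
Equilibrium along the incline: F + μ_s N = mg sin 49°, so F = 59.169 − 10.801 = 48.368 N.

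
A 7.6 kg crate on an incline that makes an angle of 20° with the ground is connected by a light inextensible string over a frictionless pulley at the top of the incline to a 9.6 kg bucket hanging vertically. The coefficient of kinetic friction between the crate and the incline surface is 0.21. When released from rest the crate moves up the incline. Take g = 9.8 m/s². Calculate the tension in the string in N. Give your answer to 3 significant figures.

64.0 N

For the crate on the incline: the weight component along the slope is m₁g sin 20° = 7.6 × 9.8 × 0.3420 = 25.472 N and the normal force is N = m₁g cos 20° = 69.988 N.
Kinetic friction opposes the crate's motion up the incline: f = μN = 0.21 × 69.988 = 14.697 N acting down the slope.
Newton's second law for the crate (up-slope positive): T − 25.472 − 14.697 = 7.6 a. For the hanging bucket (downward positive): 9.6 × 9.8 − T = 9.6 a.
Adding the two equations eliminates T: 53.911 = 17.2 a, so a = 3.1344 m/s².
Then from the hanging bucket's equation, T = 9.6 × (9.8 − 3.1344) = 63.990 N.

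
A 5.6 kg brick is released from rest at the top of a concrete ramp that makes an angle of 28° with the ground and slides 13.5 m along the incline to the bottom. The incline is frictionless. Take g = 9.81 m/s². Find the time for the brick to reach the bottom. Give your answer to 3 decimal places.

The weight component along the incline is mg sin 28° = 25.791 N and the normal force is N = mg cos 28° = 48.506 N.
With no friction, a = g sin 28° = 4.6055 m/s².
Starting from rest, L = ½at², so t = √(2L/a) = √(2 × 13.5 / 4.6055) = 2.4213 s.

2.421 s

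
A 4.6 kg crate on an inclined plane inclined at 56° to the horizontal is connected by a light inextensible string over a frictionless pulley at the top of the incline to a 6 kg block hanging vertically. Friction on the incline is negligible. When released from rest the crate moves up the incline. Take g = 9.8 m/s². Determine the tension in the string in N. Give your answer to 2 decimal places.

46.67 N

For the crate on the incline: the weight component along the slope is m₁g sin 56° = 4.6 × 9.8 × 0.8290 = 37.371 N and the normal force is N = m₁g cos 56° = 25.208 N.
Newton's second law for the crate (up-slope positive): T − 37.371 = 4.6 a. For the hanging block (downward positive): 6 × 9.8 − T = 6 a.
Adding the two equations eliminates T: 21.429 = 10.6 a, so a = 2.0216 m/s².
Then from the hanging block's equation, T = 6 × (9.8 − 2.0216) = 46.670 N.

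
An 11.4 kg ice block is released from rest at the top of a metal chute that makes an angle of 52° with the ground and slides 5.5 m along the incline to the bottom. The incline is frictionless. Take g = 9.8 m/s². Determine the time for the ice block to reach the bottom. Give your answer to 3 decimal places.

1.193 s

The weight component along the incline is mg sin 52° = 88.037 N and the normal force is N = mg cos 52° = 68.782 N.
With no friction, a = g sin 52° = 7.7225 m/s².
Starting from rest, L = ½at², so t = √(2L/a) = √(2 × 5.5 / 7.7225) = 1.1935 s.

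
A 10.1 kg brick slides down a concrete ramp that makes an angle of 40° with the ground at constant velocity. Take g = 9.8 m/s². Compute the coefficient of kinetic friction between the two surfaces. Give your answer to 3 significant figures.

0.839

At constant velocity the net force along the incline is zero: mg sin 40° = μ mg cos 40°.
So μ = tan 40° = 0.6428 / 0.7660 = 0.8392.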